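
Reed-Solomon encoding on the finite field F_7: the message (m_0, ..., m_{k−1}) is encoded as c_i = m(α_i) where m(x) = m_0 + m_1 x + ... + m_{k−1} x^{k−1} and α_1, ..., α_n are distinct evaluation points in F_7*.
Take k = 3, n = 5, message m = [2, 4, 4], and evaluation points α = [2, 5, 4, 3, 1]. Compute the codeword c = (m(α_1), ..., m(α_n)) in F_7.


c = [5, 3, 5, 1, 3]

Message polynomial: m(x) = 2 + 4·x + 4·x^2 (mod 7).
For each evaluation point α_i, compute m(α_i) mod 7:
  α_1 = 2: Horner steps 4 → 5 → 5, so m(2) = 5.
  α_2 = 5: Horner steps 4 → 3 → 3, so m(5) = 3.
  α_3 = 4: Horner steps 4 → 6 → 5, so m(4) = 5.
  α_4 = 3: Horner steps 4 → 2 → 1, so m(3) = 1.
  α_5 = 1: Horner steps 4 → 1 → 3, so m(1) = 3.
Codeword c = [5, 3, 5, 1, 3] ∈ F_7^5.


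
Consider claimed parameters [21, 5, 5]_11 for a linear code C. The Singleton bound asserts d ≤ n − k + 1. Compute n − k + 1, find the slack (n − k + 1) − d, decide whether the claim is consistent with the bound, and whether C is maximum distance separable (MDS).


Singleton RHS = n − k + 1 = 17, slack = 12, bound satisfied, not MDS.

Singleton bound: d ≤ n − k + 1.
Here n = 21, k = 5, so n − k + 1 = 17.
Given d = 5, check d ≤ 17: YES.
Slack = (n − k + 1) − d = 12.
The code is NOT MDS (slack = 12 > 0).
Description: the claimed parameters are [21, 5, 5]_11; such a code would be non-MDS.


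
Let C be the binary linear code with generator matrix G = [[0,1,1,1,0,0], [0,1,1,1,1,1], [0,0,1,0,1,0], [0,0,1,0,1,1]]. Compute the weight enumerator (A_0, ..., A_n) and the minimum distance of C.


Weight distribution: A_0 = 1, A_1 = 3, A_2 = 4, A_3 = 4, A_4 = 3, A_5 = 1. Minimum distance d = 1.

Enumerate all 2^4 = 16 messages m ∈ F_2^4.
For each, compute codeword c = mG in F_2^6, then tally its weight.
  m = 0000 → c = 000000, weight = 0.
  m = 1000 → c = 011100, weight = 3.
  m = 0100 → c = 011111, weight = 5.
  m = 1100 → c = 000011, weight = 2.
  m = 0010 → c = 001010, weight = 2.
  m = 1010 → c = 010110, weight = 3.
  m = 0110 → c = 010101, weight = 3.
  m = 1110 → c = 001001, weight = 2.
  m = 0001 → c = 001011, weight = 3.
  m = 1001 → c = 010111, weight = 4.
  m = 0101 → c = 010100, weight = 2.
  m = 1101 → c = 001000, weight = 1.
  m = 0011 → c = 000001, weight = 1.
  m = 1011 → c = 011101, weight = 4.
  m = 0111 → c = 011110, weight = 4.
  m = 1111 → c = 000010, weight = 1.
Tally weights:
  weight 0: 1 codewords.
  weight 1: 3 codewords.
  weight 2: 4 codewords.
  weight 3: 4 codewords.
  weight 4: 3 codewords.
  weight 5: 1 codewords.
Minimum distance d = smallest w > 0 with A_w > 0 = 1.
Sanity: Σ A_w = 16 = 2^4 = 16 ✓.


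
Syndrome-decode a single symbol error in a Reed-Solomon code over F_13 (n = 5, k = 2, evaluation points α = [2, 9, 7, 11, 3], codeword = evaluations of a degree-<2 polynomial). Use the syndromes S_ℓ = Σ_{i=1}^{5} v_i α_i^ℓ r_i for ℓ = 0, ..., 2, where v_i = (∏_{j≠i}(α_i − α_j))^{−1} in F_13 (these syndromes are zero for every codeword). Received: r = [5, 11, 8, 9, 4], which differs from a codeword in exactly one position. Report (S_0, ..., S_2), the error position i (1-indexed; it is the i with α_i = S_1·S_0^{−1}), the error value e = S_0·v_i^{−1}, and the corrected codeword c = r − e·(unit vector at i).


S = (2, 1, 7), error at position 3, error magnitude e = 8, c = [5, 11, 0, 9, 4].

Step 1: column multipliers v_i = (∏_{j≠i}(α_i − α_j))^{−1} mod 13.
  i = 1 (α = 2): (2−9)(2−7)(2−11)(2−3) = (−7)·(−5)·(−9)·(−1) = 315 ≡ 3, so v_1 = 3^{−1} = 9 (mod 13).
  i = 2 (α = 9): (9−2)(9−7)(9−11)(9−3) = 7·2·(−2)·6 = −168 ≡ 1, so v_2 = 1^{−1} = 1 (mod 13).
  i = 3 (α = 7): (7−2)(7−9)(7−11)(7−3) = 5·(−2)·(−4)·4 = 160 ≡ 4, so v_3 = 4^{−1} = 10 (mod 13).
  i = 4 (α = 11): (11−2)(11−9)(11−7)(11−3) = 9·2·4·8 = 576 ≡ 4, so v_4 = 4^{−1} = 10 (mod 13).
  i = 5 (α = 3): (3−2)(3−9)(3−7)(3−11) = 1·(−6)·(−4)·(−8) = −192 ≡ 3, so v_5 = 3^{−1} = 9 (mod 13).
  v = [9, 1, 10, 10, 9].
Step 2: syndromes of r = [5, 11, 8, 9, 4] (all sums mod 13).
  S_0 = Σ v_i r_i = 9·5 + 1·11 + 10·8 + 10·9 + 9·4 = 262 ≡ 2.
  S_1 = Σ v_i α_i r_i = 9·2·5 + 1·9·11 + 10·7·8 + 10·11·9 + 9·3·4 = 1847 ≡ 1.
  α_i^2 mod 13 = [4, 3, 10, 4, 9].
  S_2 = Σ v_i α_i^2 r_i = 9·4·5 + 1·3·11 + 10·10·8 + 10·4·9 + 9·9·4 = 1697 ≡ 7.
  S = (2, 1, 7) ≠ 0, so r is not a codeword (an error is present).
Step 3: locate the error. For a single error e at position i, S_ℓ = v_i·e·α_i^ℓ, so α_err = S_1/S_0.
  S_0^{−1} = 2^{−1} = 7 (mod 13), so α_err = 1·7 = 7 ≡ 7 = α_3. Error position i = 3.
  Consistency check: S_2/S_1 = 7·1 = 7 ≡ 7 = α_err ✓ (single-error assumption holds).
Step 4: error magnitude e = S_0/v_3 = S_0·∏_{j≠3}(α_3 − α_j) = 2·4 = 8 ≡ 8 (mod 13).
Step 5: correct position 3: c_3 = r_3 − e = 8 − 8 ≡ 0 (mod 13). Hence c = [5, 11, 0, 9, 4].
  Check: interpolating c through the α_i gives m(x) = 7 + 12·x (degree < 2) with m(α_i) = c_i for every i, so c is indeed a codeword.


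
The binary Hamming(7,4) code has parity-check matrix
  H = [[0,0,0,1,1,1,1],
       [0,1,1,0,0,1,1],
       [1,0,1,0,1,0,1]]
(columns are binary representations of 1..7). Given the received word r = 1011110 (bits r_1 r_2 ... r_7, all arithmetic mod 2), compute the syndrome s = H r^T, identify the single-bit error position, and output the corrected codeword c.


s = (1, 0, 1)^T, error position = 5, corrected codeword c = 1011010

Compute s = H r^T mod 2 one row at a time:
  s_1 = 1 + 1 + 1 + 0 = 3 ≡ 1 (mod 2).
  s_2 = 0 + 1 + 1 + 0 = 2 ≡ 0 (mod 2).
  s_3 = 1 + 1 + 1 + 0 = 3 ≡ 1 (mod 2).
s = (1, 0, 1)^T — this equals column 5 of H (binary 101), so error is at position 5.
Correct: flip bit 5 of r = 1011110 to get c = 1011010.


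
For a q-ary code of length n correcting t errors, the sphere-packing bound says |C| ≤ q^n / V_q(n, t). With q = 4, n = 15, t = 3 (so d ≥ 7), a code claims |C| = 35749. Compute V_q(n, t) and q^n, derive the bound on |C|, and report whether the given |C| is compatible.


V_q(n, t) = 13276, q^n = 1073741824, Hamming bound = 80878, |C| = 35749 ≤ bound (satisfied).

Step 1: Compute V_q(n, t) = Σ_{j=0}^3 C(n, j) (q−1)^j.
  j = 0: C(15,0)·(3)^0 = 1·1 = 1.
  j = 1: C(15,1)·(3)^1 = 15·3 = 45.
  j = 2: C(15,2)·(3)^2 = 105·9 = 945.
  j = 3: C(15,3)·(3)^3 = 455·27 = 12285.
  V_q(n, t) = 1 + 45 + 945 + 12285 = 13276.
Step 2: q^n = 4^15 = 1073741824.
Step 3: Hamming bound ⌊q^n / V_q(n,t)⌋ = ⌊1073741824/13276⌋ = 80878.
Step 4: Compare |C| = 35749 to 80878: satisfied.
The claimed |C| lies below the Hamming bound.


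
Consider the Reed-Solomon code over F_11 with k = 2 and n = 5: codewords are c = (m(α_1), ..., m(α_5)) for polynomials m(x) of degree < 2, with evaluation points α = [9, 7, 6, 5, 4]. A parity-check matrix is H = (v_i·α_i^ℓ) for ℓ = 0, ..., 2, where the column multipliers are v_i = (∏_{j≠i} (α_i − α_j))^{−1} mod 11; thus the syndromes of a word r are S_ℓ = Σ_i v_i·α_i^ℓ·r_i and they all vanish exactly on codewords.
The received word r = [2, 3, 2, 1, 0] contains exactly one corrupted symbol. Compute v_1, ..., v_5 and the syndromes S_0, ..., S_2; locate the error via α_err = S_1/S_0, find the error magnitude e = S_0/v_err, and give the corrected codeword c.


S = (3, 5, 1), error at position 1, error magnitude e = 8, c = [5, 3, 2, 1, 0].

Step 1: column multipliers v_i = (∏_{j≠i}(α_i − α_j))^{−1} mod 11.
  i = 1 (α = 9): (9−7)(9−6)(9−5)(9−4) = 2·3·4·5 = 120 ≡ 10, so v_1 = 10^{−1} = 10 (mod 11).
  i = 2 (α = 7): (7−9)(7−6)(7−5)(7−4) = (−2)·1·2·3 = −12 ≡ 10, so v_2 = 10^{−1} = 10 (mod 11).
  i = 3 (α = 6): (6−9)(6−7)(6−5)(6−4) = (−3)·(−1)·1·2 = 6 ≡ 6, so v_3 = 6^{−1} = 2 (mod 11).
  i = 4 (α = 5): (5−9)(5−7)(5−6)(5−4) = (−4)·(−2)·(−1)·1 = −8 ≡ 3, so v_4 = 3^{−1} = 4 (mod 11).
  i = 5 (α = 4): (4−9)(4−7)(4−6)(4−5) = (−5)·(−3)·(−2)·(−1) = 30 ≡ 8, so v_5 = 8^{−1} = 7 (mod 11).
  v = [10, 10, 2, 4, 7].
Step 2: syndromes of r = [2, 3, 2, 1, 0] (all sums mod 11).
  S_0 = Σ v_i r_i = 10·2 + 10·3 + 2·2 + 4·1 + 7·0 = 58 ≡ 3.
  S_1 = Σ v_i α_i r_i = 10·9·2 + 10·7·3 + 2·6·2 + 4·5·1 + 7·4·0 = 434 ≡ 5.
  α_i^2 mod 11 = [4, 5, 3, 3, 5].
  S_2 = Σ v_i α_i^2 r_i = 10·4·2 + 10·5·3 + 2·3·2 + 4·3·1 + 7·5·0 = 254 ≡ 1.
  S = (3, 5, 1) ≠ 0, so r is not a codeword (an error is present).
Step 3: locate the error. For a single error e at position i, S_ℓ = v_i·e·α_i^ℓ, so α_err = S_1/S_0.
  S_0^{−1} = 3^{−1} = 4 (mod 11), so α_err = 5·4 = 20 ≡ 9 = α_1. Error position i = 1.
  Consistency check: S_2/S_1 = 1·9 = 9 ≡ 9 = α_err ✓ (single-error assumption holds).
Step 4: error magnitude e = S_0/v_1 = S_0·∏_{j≠1}(α_1 − α_j) = 3·10 = 30 ≡ 8 (mod 11).
Step 5: correct position 1: c_1 = r_1 − e = 2 − 8 ≡ 5 (mod 11). Hence c = [5, 3, 2, 1, 0].
  Check: interpolating c through the α_i gives m(x) = 7 + 1·x (degree < 2) with m(α_i) = c_i for every i, so c is indeed a codeword.


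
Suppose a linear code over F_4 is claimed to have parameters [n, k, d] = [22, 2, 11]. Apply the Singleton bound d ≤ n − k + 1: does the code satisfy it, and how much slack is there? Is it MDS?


Singleton RHS = n − k + 1 = 21, slack = 10, bound satisfied, not MDS.

Singleton bound: d ≤ n − k + 1.
Here n = 22, k = 2, so n − k + 1 = 21.
Given d = 11, check d ≤ 21: YES.
Slack = (n − k + 1) − d = 10.
The code is NOT MDS (slack = 10 > 0).
Description: the claimed parameters are [22, 2, 11]_4; such a code would be non-MDS.


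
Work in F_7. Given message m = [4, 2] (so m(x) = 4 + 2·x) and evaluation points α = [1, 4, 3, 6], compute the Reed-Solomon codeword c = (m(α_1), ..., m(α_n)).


c = [6, 5, 3, 2]

Message polynomial: m(x) = 4 + 2·x (mod 7).
For each evaluation point α_i, compute m(α_i) mod 7:
  α_1 = 1: Horner steps 2 → 6, so m(1) = 6.
  α_2 = 4: Horner steps 2 → 5, so m(4) = 5.
  α_3 = 3: Horner steps 2 → 3, so m(3) = 3.
  α_4 = 6: Horner steps 2 → 2, so m(6) = 2.
Codeword c = [6, 5, 3, 2] ∈ F_7^4.


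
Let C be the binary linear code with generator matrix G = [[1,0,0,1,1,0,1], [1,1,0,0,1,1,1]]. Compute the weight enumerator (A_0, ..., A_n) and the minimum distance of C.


Weight distribution: A_0 = 1, A_3 = 1, A_4 = 1, A_5 = 1. Minimum distance d = 3.

Enumerate all 2^2 = 4 messages m ∈ F_2^2.
For each, compute codeword c = mG in F_2^7, then tally its weight.
  m = 00 → c = 0000000, weight = 0.
  m = 10 → c = 1001101, weight = 4.
  m = 01 → c = 1100111, weight = 5.
  m = 11 → c = 0101010, weight = 3.
Tally weights:
  weight 0: 1 codewords.
  weight 3: 1 codewords.
  weight 4: 1 codewords.
  weight 5: 1 codewords.
Minimum distance d = smallest w > 0 with A_w > 0 = 3.
Sanity: Σ A_w = 4 = 2^2 = 4 ✓.


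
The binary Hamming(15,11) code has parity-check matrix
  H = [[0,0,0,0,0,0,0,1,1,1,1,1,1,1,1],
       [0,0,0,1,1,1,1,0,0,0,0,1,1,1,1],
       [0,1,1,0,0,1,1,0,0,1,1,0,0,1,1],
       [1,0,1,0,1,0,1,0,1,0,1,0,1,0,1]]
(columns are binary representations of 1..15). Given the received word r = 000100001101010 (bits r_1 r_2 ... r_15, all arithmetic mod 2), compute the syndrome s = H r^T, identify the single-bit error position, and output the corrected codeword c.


s = (0, 1, 0, 1)^T, error position = 5, corrected codeword c = 000110001101010

Compute s = H r^T mod 2 one row at a time:
  s_1 = 0 + 1 + 1 + 0 + 1 + 0 + 1 + 0 = 4 ≡ 0 (mod 2).
  s_2 = 1 + 0 + 0 + 0 + 1 + 0 + 1 + 0 = 3 ≡ 1 (mod 2).
  s_3 = 0 + 0 + 0 + 0 + 1 + 0 + 1 + 0 = 2 ≡ 0 (mod 2).
  s_4 = 0 + 0 + 0 + 0 + 1 + 0 + 0 + 0 = 1 ≡ 1 (mod 2).
s = (0, 1, 0, 1)^T — this equals column 5 of H (binary 0101), so error is at position 5.
Correct: flip bit 5 of r = 000100001101010 to get c = 000110001101010.


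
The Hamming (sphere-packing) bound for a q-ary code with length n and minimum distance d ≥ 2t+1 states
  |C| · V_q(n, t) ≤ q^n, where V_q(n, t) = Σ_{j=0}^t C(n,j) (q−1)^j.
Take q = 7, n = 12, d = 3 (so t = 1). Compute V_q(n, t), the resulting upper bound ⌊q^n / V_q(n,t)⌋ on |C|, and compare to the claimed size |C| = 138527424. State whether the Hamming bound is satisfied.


V_q(n, t) = 73, q^n = 13841287201, Hamming bound = 189606673, |C| = 138527424 ≤ bound (satisfied).

Step 1: Compute V_q(n, t) = Σ_{j=0}^1 C(n, j) (q−1)^j.
  j = 0: C(12,0)·(6)^0 = 1·1 = 1.
  j = 1: C(12,1)·(6)^1 = 12·6 = 72.
  V_q(n, t) = 1 + 72 = 73.
Step 2: q^n = 7^12 = 13841287201.
Step 3: Hamming bound ⌊q^n / V_q(n,t)⌋ = ⌊13841287201/73⌋ = 189606673.
Step 4: Compare |C| = 138527424 to 189606673: satisfied.
The claimed |C| lies below the Hamming bound.


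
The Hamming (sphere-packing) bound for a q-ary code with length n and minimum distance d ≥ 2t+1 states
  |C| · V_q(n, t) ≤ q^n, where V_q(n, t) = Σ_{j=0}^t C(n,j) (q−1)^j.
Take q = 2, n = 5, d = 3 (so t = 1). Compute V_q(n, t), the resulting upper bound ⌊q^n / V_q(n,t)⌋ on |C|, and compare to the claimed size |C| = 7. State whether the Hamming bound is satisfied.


V_q(n, t) = 6, q^n = 32, Hamming bound = 5, |C| = 7 > bound (violated).

Step 1: Compute V_q(n, t) = Σ_{j=0}^1 C(n, j) (q−1)^j.
  j = 0: C(5,0)·(1)^0 = 1·1 = 1.
  j = 1: C(5,1)·(1)^1 = 5·1 = 5.
  V_q(n, t) = 1 + 5 = 6.
Step 2: q^n = 2^5 = 32.
Step 3: Hamming bound ⌊q^n / V_q(n,t)⌋ = ⌊32/6⌋ = 5.
Step 4: Compare |C| = 7 to 5: violated.
The claimed |C| lies above the Hamming bound, so no 2-ary code of length 5 with d ≥ 3 can have 7 codewords.


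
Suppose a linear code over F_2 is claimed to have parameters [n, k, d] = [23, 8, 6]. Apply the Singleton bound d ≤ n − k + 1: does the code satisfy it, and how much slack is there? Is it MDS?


Singleton RHS = n − k + 1 = 16, slack = 10, bound satisfied, not MDS.

Singleton bound: d ≤ n − k + 1.
Here n = 23, k = 8, so n − k + 1 = 16.
Given d = 6, check d ≤ 16: YES.
Slack = (n − k + 1) − d = 10.
The code is NOT MDS (slack = 10 > 0).
Description: the claimed parameters are [23, 8, 6]_2; such a code would be non-MDS.


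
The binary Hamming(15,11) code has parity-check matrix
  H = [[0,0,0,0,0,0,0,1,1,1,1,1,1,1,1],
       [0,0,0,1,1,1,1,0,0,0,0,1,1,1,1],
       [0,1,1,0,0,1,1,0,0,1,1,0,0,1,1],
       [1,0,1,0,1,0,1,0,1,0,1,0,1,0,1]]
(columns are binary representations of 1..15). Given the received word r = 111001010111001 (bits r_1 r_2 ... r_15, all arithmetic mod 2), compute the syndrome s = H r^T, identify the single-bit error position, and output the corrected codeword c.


s = (1, 1, 0, 0)^T, error position = 12, corrected codeword c = 111001010110001

Compute s = H r^T mod 2 one row at a time:
  s_1 = 1 + 0 + 1 + 1 + 1 + 0 + 0 + 1 = 5 ≡ 1 (mod 2).
  s_2 = 0 + 0 + 1 + 0 + 1 + 0 + 0 + 1 = 3 ≡ 1 (mod 2).
  s_3 = 1 + 1 + 1 + 0 + 1 + 1 + 0 + 1 = 6 ≡ 0 (mod 2).
  s_4 = 1 + 1 + 0 + 0 + 0 + 1 + 0 + 1 = 4 ≡ 0 (mod 2).
s = (1, 1, 0, 0)^T — this equals column 12 of H (binary 1100), so error is at position 12.
Correct: flip bit 12 of r = 111001010111001 to get c = 111001010110001.


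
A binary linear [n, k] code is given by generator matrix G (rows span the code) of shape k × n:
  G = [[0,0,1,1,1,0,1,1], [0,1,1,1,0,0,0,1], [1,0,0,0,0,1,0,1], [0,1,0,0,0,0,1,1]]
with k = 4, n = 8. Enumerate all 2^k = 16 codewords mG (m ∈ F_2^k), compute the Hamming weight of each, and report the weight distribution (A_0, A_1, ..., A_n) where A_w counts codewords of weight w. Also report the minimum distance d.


Weight distribution: A_0 = 1, A_2 = 1, A_3 = 5, A_4 = 3, A_5 = 2, A_6 = 3, A_7 = 1. Minimum distance d = 2.

Enumerate all 2^4 = 16 messages m ∈ F_2^4.
For each, compute codeword c = mG in F_2^8, then tally its weight.
  m = 0000 → c = 00000000, weight = 0.
  m = 1000 → c = 00111011, weight = 5.
  m = 0100 → c = 01110001, weight = 4.
  m = 1100 → c = 01001010, weight = 3.
  m = 0010 → c = 10000101, weight = 3.
  m = 1010 → c = 10111110, weight = 6.
  m = 0110 → c = 11110100, weight = 5.
  m = 1110 → c = 11001111, weight = 6.
  m = 0001 → c = 01000011, weight = 3.
  m = 1001 → c = 01111000, weight = 4.
  m = 0101 → c = 00110010, weight = 3.
  m = 1101 → c = 00001001, weight = 2.
  m = 0011 → c = 11000110, weight = 4.
  m = 1011 → c = 11111101, weight = 7.
  m = 0111 → c = 10110111, weight = 6.
  m = 1111 → c = 10001100, weight = 3.
Tally weights:
  weight 0: 1 codewords.
  weight 2: 1 codewords.
  weight 3: 5 codewords.
  weight 4: 3 codewords.
  weight 5: 2 codewords.
  weight 6: 3 codewords.
  weight 7: 1 codewords.
Minimum distance d = smallest w > 0 with A_w > 0 = 2.
Sanity: Σ A_w = 16 = 2^4 = 16 ✓.


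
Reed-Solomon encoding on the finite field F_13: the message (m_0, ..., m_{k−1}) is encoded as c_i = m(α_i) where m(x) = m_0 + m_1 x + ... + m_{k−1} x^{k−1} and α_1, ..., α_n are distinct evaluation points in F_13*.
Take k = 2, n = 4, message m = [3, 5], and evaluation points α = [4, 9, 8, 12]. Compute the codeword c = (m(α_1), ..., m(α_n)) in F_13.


c = [10, 9, 4, 11]

Message polynomial: m(x) = 3 + 5·x (mod 13).
For each evaluation point α_i, compute m(α_i) mod 13:
  α_1 = 4: Horner steps 5 → 10, so m(4) = 10.
  α_2 = 9: Horner steps 5 → 9, so m(9) = 9.
  α_3 = 8: Horner steps 5 → 4, so m(8) = 4.
  α_4 = 12: Horner steps 5 → 11, so m(12) = 11.
Codeword c = [10, 9, 4, 11] ∈ F_13^4.


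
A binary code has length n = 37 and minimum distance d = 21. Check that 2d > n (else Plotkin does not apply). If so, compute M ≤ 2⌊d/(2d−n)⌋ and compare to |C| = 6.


Plotkin bound M ≤ 8; given |C| = 6 ≤ bound (satisfied).

Check applicability: 2d = 42, n = 37.
2d − n = 5 > 0, so Plotkin applies.
Compute d/(2d−n) = 21/5 ≈ 4.2000.
⌊d/(2d−n)⌋ = 4.
Plotkin bound: M ≤ 2·4 = 8.
Given |C| = 6, check: satisfied.
This |C| is below the Plotkin bound.


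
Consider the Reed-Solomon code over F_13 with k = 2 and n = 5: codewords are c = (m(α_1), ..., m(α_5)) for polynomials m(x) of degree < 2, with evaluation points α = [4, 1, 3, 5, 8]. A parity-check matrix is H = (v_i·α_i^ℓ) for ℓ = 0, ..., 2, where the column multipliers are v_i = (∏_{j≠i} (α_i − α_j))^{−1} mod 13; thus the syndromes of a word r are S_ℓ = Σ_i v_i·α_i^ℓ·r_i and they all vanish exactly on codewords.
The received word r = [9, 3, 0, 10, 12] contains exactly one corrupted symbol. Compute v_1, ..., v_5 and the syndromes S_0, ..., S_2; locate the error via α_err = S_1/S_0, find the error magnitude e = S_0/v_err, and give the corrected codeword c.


S = (9, 10, 1), error at position 1, error magnitude e = 4, c = [5, 3, 0, 10, 12].

Step 1: column multipliers v_i = (∏_{j≠i}(α_i − α_j))^{−1} mod 13.
  i = 1 (α = 4): (4−1)(4−3)(4−5)(4−8) = 3·1·(−1)·(−4) = 12 ≡ 12, so v_1 = 12^{−1} = 12 (mod 13).
  i = 2 (α = 1): (1−4)(1−3)(1−5)(1−8) = (−3)·(−2)·(−4)·(−7) = 168 ≡ 12, so v_2 = 12^{−1} = 12 (mod 13).
  i = 3 (α = 3): (3−4)(3−1)(3−5)(3−8) = (−1)·2·(−2)·(−5) = −20 ≡ 6, so v_3 = 6^{−1} = 11 (mod 13).
  i = 4 (α = 5): (5−4)(5−1)(5−3)(5−8) = 1·4·2·(−3) = −24 ≡ 2, so v_4 = 2^{−1} = 7 (mod 13).
  i = 5 (α = 8): (8−4)(8−1)(8−3)(8−5) = 4·7·5·3 = 420 ≡ 4, so v_5 = 4^{−1} = 10 (mod 13).
  v = [12, 12, 11, 7, 10].
Step 2: syndromes of r = [9, 3, 0, 10, 12] (all sums mod 13).
  S_0 = Σ v_i r_i = 12·9 + 12·3 + 11·0 + 7·10 + 10·12 = 334 ≡ 9.
  S_1 = Σ v_i α_i r_i = 12·4·9 + 12·1·3 + 11·3·0 + 7·5·10 + 10·8·12 = 1778 ≡ 10.
  α_i^2 mod 13 = [3, 1, 9, 12, 12].
  S_2 = Σ v_i α_i^2 r_i = 12·3·9 + 12·1·3 + 11·9·0 + 7·12·10 + 10·12·12 = 2640 ≡ 1.
  S = (9, 10, 1) ≠ 0, so r is not a codeword (an error is present).
Step 3: locate the error. For a single error e at position i, S_ℓ = v_i·e·α_i^ℓ, so α_err = S_1/S_0.
  S_0^{−1} = 9^{−1} = 3 (mod 13), so α_err = 10·3 = 30 ≡ 4 = α_1. Error position i = 1.
  Consistency check: S_2/S_1 = 1·4 = 4 ≡ 4 = α_err ✓ (single-error assumption holds).
Step 4: error magnitude e = S_0/v_1 = S_0·∏_{j≠1}(α_1 − α_j) = 9·12 = 108 ≡ 4 (mod 13).
Step 5: correct position 1: c_1 = r_1 − e = 9 − 4 ≡ 5 (mod 13). Hence c = [5, 3, 0, 10, 12].
  Check: interpolating c through the α_i gives m(x) = 11 + 5·x (degree < 2) with m(α_i) = c_i for every i, so c is indeed a codeword.


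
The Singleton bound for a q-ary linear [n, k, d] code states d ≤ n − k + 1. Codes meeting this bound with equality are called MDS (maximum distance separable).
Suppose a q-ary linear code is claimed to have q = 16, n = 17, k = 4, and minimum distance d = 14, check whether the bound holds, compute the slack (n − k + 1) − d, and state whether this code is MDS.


Singleton RHS = n − k + 1 = 14, slack = 0, bound satisfied, MDS.

Singleton bound: d ≤ n − k + 1.
Here n = 17, k = 4, so n − k + 1 = 14.
Given d = 14, check d ≤ 14: YES.
Slack = (n − k + 1) − d = 0.
The code is MDS (slack = 0).
Description: the claimed parameters are [17, 4, 14]_16; such a code would be MDS (meets Singleton bound).


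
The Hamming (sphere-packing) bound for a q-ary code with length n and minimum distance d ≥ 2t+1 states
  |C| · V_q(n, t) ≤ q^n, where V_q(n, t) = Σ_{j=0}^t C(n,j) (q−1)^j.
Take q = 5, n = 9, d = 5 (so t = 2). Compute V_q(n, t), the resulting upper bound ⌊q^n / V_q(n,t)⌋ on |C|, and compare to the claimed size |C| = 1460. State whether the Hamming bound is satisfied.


V_q(n, t) = 613, q^n = 1953125, Hamming bound = 3186, |C| = 1460 ≤ bound (satisfied).

Step 1: Compute V_q(n, t) = Σ_{j=0}^2 C(n, j) (q−1)^j.
  j = 0: C(9,0)·(4)^0 = 1·1 = 1.
  j = 1: C(9,1)·(4)^1 = 9·4 = 36.
  j = 2: C(9,2)·(4)^2 = 36·16 = 576.
  V_q(n, t) = 1 + 36 + 576 = 613.
Step 2: q^n = 5^9 = 1953125.
Step 3: Hamming bound ⌊q^n / V_q(n,t)⌋ = ⌊1953125/613⌋ = 3186.
Step 4: Compare |C| = 1460 to 3186: satisfied.
The claimed |C| lies below the Hamming bound.


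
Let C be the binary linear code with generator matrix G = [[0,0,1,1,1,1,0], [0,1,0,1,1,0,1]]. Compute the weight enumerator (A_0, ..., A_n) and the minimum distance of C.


Weight distribution: A_0 = 1, A_4 = 3. Minimum distance d = 4.

Enumerate all 2^2 = 4 messages m ∈ F_2^2.
For each, compute codeword c = mG in F_2^7, then tally its weight.
  m = 00 → c = 0000000, weight = 0.
  m = 10 → c = 0011110, weight = 4.
  m = 01 → c = 0101101, weight = 4.
  m = 11 → c = 0110011, weight = 4.
Tally weights:
  weight 0: 1 codewords.
  weight 4: 3 codewords.
Minimum distance d = smallest w > 0 with A_w > 0 = 4.
Sanity: Σ A_w = 4 = 2^2 = 4 ✓.


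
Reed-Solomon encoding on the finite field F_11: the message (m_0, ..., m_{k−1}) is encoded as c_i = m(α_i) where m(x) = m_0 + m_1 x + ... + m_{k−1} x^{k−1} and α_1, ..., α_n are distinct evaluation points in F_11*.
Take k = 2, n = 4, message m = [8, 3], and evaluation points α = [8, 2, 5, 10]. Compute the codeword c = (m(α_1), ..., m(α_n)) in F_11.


c = [10, 3, 1, 5]

Message polynomial: m(x) = 8 + 3·x (mod 11).
For each evaluation point α_i, compute m(α_i) mod 11:
  α_1 = 8: Horner steps 3 → 10, so m(8) = 10.
  α_2 = 2: Horner steps 3 → 3, so m(2) = 3.
  α_3 = 5: Horner steps 3 → 1, so m(5) = 1.
  α_4 = 10: Horner steps 3 → 5, so m(10) = 5.
Codeword c = [10, 3, 1, 5] ∈ F_11^4.


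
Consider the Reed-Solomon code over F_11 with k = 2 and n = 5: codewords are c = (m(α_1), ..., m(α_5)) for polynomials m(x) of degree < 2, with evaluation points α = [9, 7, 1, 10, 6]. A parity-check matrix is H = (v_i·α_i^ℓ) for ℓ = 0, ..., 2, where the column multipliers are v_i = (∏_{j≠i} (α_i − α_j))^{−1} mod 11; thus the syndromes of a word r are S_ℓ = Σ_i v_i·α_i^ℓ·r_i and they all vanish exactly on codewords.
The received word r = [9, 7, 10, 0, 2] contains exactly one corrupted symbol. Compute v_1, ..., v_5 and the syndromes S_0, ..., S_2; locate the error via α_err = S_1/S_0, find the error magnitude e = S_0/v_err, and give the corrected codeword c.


S = (2, 7, 8), error at position 1, error magnitude e = 3, c = [6, 7, 10, 0, 2].

Step 1: column multipliers v_i = (∏_{j≠i}(α_i − α_j))^{−1} mod 11.
  i = 1 (α = 9): (9−7)(9−1)(9−10)(9−6) = 2·8·(−1)·3 = −48 ≡ 7, so v_1 = 7^{−1} = 8 (mod 11).
  i = 2 (α = 7): (7−9)(7−1)(7−10)(7−6) = (−2)·6·(−3)·1 = 36 ≡ 3, so v_2 = 3^{−1} = 4 (mod 11).
  i = 3 (α = 1): (1−9)(1−7)(1−10)(1−6) = (−8)·(−6)·(−9)·(−5) = 2160 ≡ 4, so v_3 = 4^{−1} = 3 (mod 11).
  i = 4 (α = 10): (10−9)(10−7)(10−1)(10−6) = 1·3·9·4 = 108 ≡ 9, so v_4 = 9^{−1} = 5 (mod 11).
  i = 5 (α = 6): (6−9)(6−7)(6−1)(6−10) = (−3)·(−1)·5·(−4) = −60 ≡ 6, so v_5 = 6^{−1} = 2 (mod 11).
  v = [8, 4, 3, 5, 2].
Step 2: syndromes of r = [9, 7, 10, 0, 2] (all sums mod 11).
  S_0 = Σ v_i r_i = 8·9 + 4·7 + 3·10 + 5·0 + 2·2 = 134 ≡ 2.
  S_1 = Σ v_i α_i r_i = 8·9·9 + 4·7·7 + 3·1·10 + 5·10·0 + 2·6·2 = 898 ≡ 7.
  α_i^2 mod 11 = [4, 5, 1, 1, 3].
  S_2 = Σ v_i α_i^2 r_i = 8·4·9 + 4·5·7 + 3·1·10 + 5·1·0 + 2·3·2 = 470 ≡ 8.
  S = (2, 7, 8) ≠ 0, so r is not a codeword (an error is present).
Step 3: locate the error. For a single error e at position i, S_ℓ = v_i·e·α_i^ℓ, so α_err = S_1/S_0.
  S_0^{−1} = 2^{−1} = 6 (mod 11), so α_err = 7·6 = 42 ≡ 9 = α_1. Error position i = 1.
  Consistency check: S_2/S_1 = 8·8 = 64 ≡ 9 = α_err ✓ (single-error assumption holds).
Step 4: error magnitude e = S_0/v_1 = S_0·∏_{j≠1}(α_1 − α_j) = 2·7 = 14 ≡ 3 (mod 11).
Step 5: correct position 1: c_1 = r_1 − e = 9 − 3 ≡ 6 (mod 11). Hence c = [6, 7, 10, 0, 2].
  Check: interpolating c through the α_i gives m(x) = 5 + 5·x (degree < 2) with m(α_i) = c_i for every i, so c is indeed a codeword.


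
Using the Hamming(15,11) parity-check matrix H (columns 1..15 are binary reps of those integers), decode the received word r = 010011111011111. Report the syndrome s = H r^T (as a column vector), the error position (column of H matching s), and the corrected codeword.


s = (1, 1, 0, 0)^T, error position = 12, corrected codeword c = 010011111010111

Compute s = H r^T mod 2 one row at a time:
  s_1 = 1 + 1 + 0 + 1 + 1 + 1 + 1 + 1 = 7 ≡ 1 (mod 2).
  s_2 = 0 + 1 + 1 + 1 + 1 + 1 + 1 + 1 = 7 ≡ 1 (mod 2).
  s_3 = 1 + 0 + 1 + 1 + 0 + 1 + 1 + 1 = 6 ≡ 0 (mod 2).
  s_4 = 0 + 0 + 1 + 1 + 1 + 1 + 1 + 1 = 6 ≡ 0 (mod 2).
s = (1, 1, 0, 0)^T — this equals column 12 of H (binary 1100), so error is at position 12.
Correct: flip bit 12 of r = 010011111011111 to get c = 010011111010111.


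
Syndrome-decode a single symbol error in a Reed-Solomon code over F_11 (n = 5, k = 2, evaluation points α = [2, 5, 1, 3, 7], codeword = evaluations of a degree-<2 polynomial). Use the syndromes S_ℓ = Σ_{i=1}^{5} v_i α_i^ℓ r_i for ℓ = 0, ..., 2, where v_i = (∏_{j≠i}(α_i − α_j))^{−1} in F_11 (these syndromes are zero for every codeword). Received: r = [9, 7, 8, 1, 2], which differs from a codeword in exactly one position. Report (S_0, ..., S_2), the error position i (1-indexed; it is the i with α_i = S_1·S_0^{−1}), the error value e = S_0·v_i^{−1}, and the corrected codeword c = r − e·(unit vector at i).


S = (6, 6, 6), error at position 3, error magnitude e = 2, c = [9, 7, 6, 1, 2].

Step 1: column multipliers v_i = (∏_{j≠i}(α_i − α_j))^{−1} mod 11.
  i = 1 (α = 2): (2−5)(2−1)(2−3)(2−7) = (−3)·1·(−1)·(−5) = −15 ≡ 7, so v_1 = 7^{−1} = 8 (mod 11).
  i = 2 (α = 5): (5−2)(5−1)(5−3)(5−7) = 3·4·2·(−2) = −48 ≡ 7, so v_2 = 7^{−1} = 8 (mod 11).
  i = 3 (α = 1): (1−2)(1−5)(1−3)(1−7) = (−1)·(−4)·(−2)·(−6) = 48 ≡ 4, so v_3 = 4^{−1} = 3 (mod 11).
  i = 4 (α = 3): (3−2)(3−5)(3−1)(3−7) = 1·(−2)·2·(−4) = 16 ≡ 5, so v_4 = 5^{−1} = 9 (mod 11).
  i = 5 (α = 7): (7−2)(7−5)(7−1)(7−3) = 5·2·6·4 = 240 ≡ 9, so v_5 = 9^{−1} = 5 (mod 11).
  v = [8, 8, 3, 9, 5].
Step 2: syndromes of r = [9, 7, 8, 1, 2] (all sums mod 11).
  S_0 = Σ v_i r_i = 8·9 + 8·7 + 3·8 + 9·1 + 5·2 = 171 ≡ 6.
  S_1 = Σ v_i α_i r_i = 8·2·9 + 8·5·7 + 3·1·8 + 9·3·1 + 5·7·2 = 545 ≡ 6.
  α_i^2 mod 11 = [4, 3, 1, 9, 5].
  S_2 = Σ v_i α_i^2 r_i = 8·4·9 + 8·3·7 + 3·1·8 + 9·9·1 + 5·5·2 = 611 ≡ 6.
  S = (6, 6, 6) ≠ 0, so r is not a codeword (an error is present).
Step 3: locate the error. For a single error e at position i, S_ℓ = v_i·e·α_i^ℓ, so α_err = S_1/S_0.
  S_0^{−1} = 6^{−1} = 2 (mod 11), so α_err = 6·2 = 12 ≡ 1 = α_3. Error position i = 3.
  Consistency check: S_2/S_1 = 6·2 = 12 ≡ 1 = α_err ✓ (single-error assumption holds).
Step 4: error magnitude e = S_0/v_3 = S_0·∏_{j≠3}(α_3 − α_j) = 6·4 = 24 ≡ 2 (mod 11).
Step 5: correct position 3: c_3 = r_3 − e = 8 − 2 ≡ 6 (mod 11). Hence c = [9, 7, 6, 1, 2].
  Check: interpolating c through the α_i gives m(x) = 3 + 3·x (degree < 2) with m(α_i) = c_i for every i, so c is indeed a codeword.


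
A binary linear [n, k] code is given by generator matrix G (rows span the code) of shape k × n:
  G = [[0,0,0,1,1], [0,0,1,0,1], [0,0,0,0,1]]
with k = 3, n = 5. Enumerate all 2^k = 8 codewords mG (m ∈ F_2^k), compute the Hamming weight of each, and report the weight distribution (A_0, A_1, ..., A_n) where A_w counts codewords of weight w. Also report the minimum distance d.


Weight distribution: A_0 = 1, A_1 = 3, A_2 = 3, A_3 = 1. Minimum distance d = 1.

Enumerate all 2^3 = 8 messages m ∈ F_2^3.
For each, compute codeword c = mG in F_2^5, then tally its weight.
  m = 000 → c = 00000, weight = 0.
  m = 100 → c = 00011, weight = 2.
  m = 010 → c = 00101, weight = 2.
  m = 110 → c = 00110, weight = 2.
  m = 001 → c = 00001, weight = 1.
  m = 101 → c = 00010, weight = 1.
  m = 011 → c = 00100, weight = 1.
  m = 111 → c = 00111, weight = 3.
Tally weights:
  weight 0: 1 codewords.
  weight 1: 3 codewords.
  weight 2: 3 codewords.
  weight 3: 1 codewords.
Minimum distance d = smallest w > 0 with A_w > 0 = 1.
Sanity: Σ A_w = 8 = 2^3 = 8 ✓.


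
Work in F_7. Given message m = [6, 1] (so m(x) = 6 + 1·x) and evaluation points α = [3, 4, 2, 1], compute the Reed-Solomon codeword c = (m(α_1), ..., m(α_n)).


c = [2, 3, 1, 0]

Message polynomial: m(x) = 6 + 1·x (mod 7).
For each evaluation point α_i, compute m(α_i) mod 7:
  α_1 = 3: Horner steps 1 → 2, so m(3) = 2.
  α_2 = 4: Horner steps 1 → 3, so m(4) = 3.
  α_3 = 2: Horner steps 1 → 1, so m(2) = 1.
  α_4 = 1: Horner steps 1 → 0, so m(1) = 0.
Codeword c = [2, 3, 1, 0] ∈ F_7^4.


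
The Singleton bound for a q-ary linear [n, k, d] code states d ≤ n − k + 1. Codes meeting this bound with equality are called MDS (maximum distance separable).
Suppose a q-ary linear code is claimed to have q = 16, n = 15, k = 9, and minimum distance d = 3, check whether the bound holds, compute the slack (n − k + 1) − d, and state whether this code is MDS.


Singleton RHS = n − k + 1 = 7, slack = 4, bound satisfied, not MDS.

Singleton bound: d ≤ n − k + 1.
Here n = 15, k = 9, so n − k + 1 = 7.
Given d = 3, check d ≤ 7: YES.
Slack = (n − k + 1) − d = 4.
The code is NOT MDS (slack = 4 > 0).
Description: the claimed parameters are [15, 9, 3]_16; such a code would be non-MDS.


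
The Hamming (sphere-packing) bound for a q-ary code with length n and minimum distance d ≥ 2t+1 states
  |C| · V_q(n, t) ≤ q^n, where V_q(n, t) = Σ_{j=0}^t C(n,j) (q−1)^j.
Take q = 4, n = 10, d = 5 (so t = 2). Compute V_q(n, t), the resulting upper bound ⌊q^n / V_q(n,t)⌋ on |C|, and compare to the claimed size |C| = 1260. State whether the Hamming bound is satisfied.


V_q(n, t) = 436, q^n = 1048576, Hamming bound = 2404, |C| = 1260 ≤ bound (satisfied).

Step 1: Compute V_q(n, t) = Σ_{j=0}^2 C(n, j) (q−1)^j.
  j = 0: C(10,0)·(3)^0 = 1·1 = 1.
  j = 1: C(10,1)·(3)^1 = 10·3 = 30.
  j = 2: C(10,2)·(3)^2 = 45·9 = 405.
  V_q(n, t) = 1 + 30 + 405 = 436.
Step 2: q^n = 4^10 = 1048576.
Step 3: Hamming bound ⌊q^n / V_q(n,t)⌋ = ⌊1048576/436⌋ = 2404.
Step 4: Compare |C| = 1260 to 2404: satisfied.
The claimed |C| lies below the Hamming bound.


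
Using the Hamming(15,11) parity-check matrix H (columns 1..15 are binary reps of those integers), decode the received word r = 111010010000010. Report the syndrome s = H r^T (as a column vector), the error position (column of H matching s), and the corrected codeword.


s = (0, 0, 1, 1)^T, error position = 3, corrected codeword c = 110010010000010

Compute s = H r^T mod 2 one row at a time:
  s_1 = 1 + 0 + 0 + 0 + 0 + 0 + 1 + 0 = 2 ≡ 0 (mod 2).
  s_2 = 0 + 1 + 0 + 0 + 0 + 0 + 1 + 0 = 2 ≡ 0 (mod 2).
  s_3 = 1 + 1 + 0 + 0 + 0 + 0 + 1 + 0 = 3 ≡ 1 (mod 2).
  s_4 = 1 + 1 + 1 + 0 + 0 + 0 + 0 + 0 = 3 ≡ 1 (mod 2).
s = (0, 0, 1, 1)^T — this equals column 3 of H (binary 0011), so error is at position 3.
Correct: flip bit 3 of r = 111010010000010 to get c = 110010010000010.


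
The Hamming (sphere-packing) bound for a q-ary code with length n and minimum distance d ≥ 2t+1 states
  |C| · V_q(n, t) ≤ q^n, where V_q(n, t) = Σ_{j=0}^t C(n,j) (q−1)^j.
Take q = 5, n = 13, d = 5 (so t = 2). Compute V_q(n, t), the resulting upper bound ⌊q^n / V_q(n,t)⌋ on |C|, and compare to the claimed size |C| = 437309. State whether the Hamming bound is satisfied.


V_q(n, t) = 1301, q^n = 1220703125, Hamming bound = 938280, |C| = 437309 ≤ bound (satisfied).

Step 1: Compute V_q(n, t) = Σ_{j=0}^2 C(n, j) (q−1)^j.
  j = 0: C(13,0)·(4)^0 = 1·1 = 1.
  j = 1: C(13,1)·(4)^1 = 13·4 = 52.
  j = 2: C(13,2)·(4)^2 = 78·16 = 1248.
  V_q(n, t) = 1 + 52 + 1248 = 1301.
Step 2: q^n = 5^13 = 1220703125.
Step 3: Hamming bound ⌊q^n / V_q(n,t)⌋ = ⌊1220703125/1301⌋ = 938280.
Step 4: Compare |C| = 437309 to 938280: satisfied.
The claimed |C| lies below the Hamming bound.


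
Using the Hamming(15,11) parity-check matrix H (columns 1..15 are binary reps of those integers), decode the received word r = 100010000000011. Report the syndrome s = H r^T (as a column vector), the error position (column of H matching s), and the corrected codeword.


s = (0, 1, 0, 1)^T, error position = 5, corrected codeword c = 100000000000011

Compute s = H r^T mod 2 one row at a time:
  s_1 = 0 + 0 + 0 + 0 + 0 + 0 + 1 + 1 = 2 ≡ 0 (mod 2).
  s_2 = 0 + 1 + 0 + 0 + 0 + 0 + 1 + 1 = 3 ≡ 1 (mod 2).
  s_3 = 0 + 0 + 0 + 0 + 0 + 0 + 1 + 1 = 2 ≡ 0 (mod 2).
  s_4 = 1 + 0 + 1 + 0 + 0 + 0 + 0 + 1 = 3 ≡ 1 (mod 2).
s = (0, 1, 0, 1)^T — this equals column 5 of H (binary 0101), so error is at position 5.
Correct: flip bit 5 of r = 100010000000011 to get c = 100000000000011.


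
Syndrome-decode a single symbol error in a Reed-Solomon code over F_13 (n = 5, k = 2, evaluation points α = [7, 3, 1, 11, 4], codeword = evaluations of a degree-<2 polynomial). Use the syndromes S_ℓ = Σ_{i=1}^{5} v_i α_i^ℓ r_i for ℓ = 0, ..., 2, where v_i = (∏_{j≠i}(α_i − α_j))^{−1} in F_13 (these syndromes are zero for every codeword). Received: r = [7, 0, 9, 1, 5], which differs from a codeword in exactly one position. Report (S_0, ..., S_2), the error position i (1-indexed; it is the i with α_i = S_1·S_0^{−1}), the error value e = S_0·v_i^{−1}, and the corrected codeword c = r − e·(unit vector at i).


S = (5, 5, 5), error at position 3, error magnitude e = 6, c = [7, 0, 3, 1, 5].

Step 1: column multipliers v_i = (∏_{j≠i}(α_i − α_j))^{−1} mod 13.
  i = 1 (α = 7): (7−3)(7−1)(7−11)(7−4) = 4·6·(−4)·3 = −288 ≡ 11, so v_1 = 11^{−1} = 6 (mod 13).
  i = 2 (α = 3): (3−7)(3−1)(3−11)(3−4) = (−4)·2·(−8)·(−1) = −64 ≡ 1, so v_2 = 1^{−1} = 1 (mod 13).
  i = 3 (α = 1): (1−7)(1−3)(1−11)(1−4) = (−6)·(−2)·(−10)·(−3) = 360 ≡ 9, so v_3 = 9^{−1} = 3 (mod 13).
  i = 4 (α = 11): (11−7)(11−3)(11−1)(11−4) = 4·8·10·7 = 2240 ≡ 4, so v_4 = 4^{−1} = 10 (mod 13).
  i = 5 (α = 4): (4−7)(4−3)(4−1)(4−11) = (−3)·1·3·(−7) = 63 ≡ 11, so v_5 = 11^{−1} = 6 (mod 13).
  v = [6, 1, 3, 10, 6].
Step 2: syndromes of r = [7, 0, 9, 1, 5] (all sums mod 13).
  S_0 = Σ v_i r_i = 6·7 + 1·0 + 3·9 + 10·1 + 6·5 = 109 ≡ 5.
  S_1 = Σ v_i α_i r_i = 6·7·7 + 1·3·0 + 3·1·9 + 10·11·1 + 6·4·5 = 551 ≡ 5.
  α_i^2 mod 13 = [10, 9, 1, 4, 3].
  S_2 = Σ v_i α_i^2 r_i = 6·10·7 + 1·9·0 + 3·1·9 + 10·4·1 + 6·3·5 = 577 ≡ 5.
  S = (5, 5, 5) ≠ 0, so r is not a codeword (an error is present).
Step 3: locate the error. For a single error e at position i, S_ℓ = v_i·e·α_i^ℓ, so α_err = S_1/S_0.
  S_0^{−1} = 5^{−1} = 8 (mod 13), so α_err = 5·8 = 40 ≡ 1 = α_3. Error position i = 3.
  Consistency check: S_2/S_1 = 5·8 = 40 ≡ 1 = α_err ✓ (single-error assumption holds).
Step 4: error magnitude e = S_0/v_3 = S_0·∏_{j≠3}(α_3 − α_j) = 5·9 = 45 ≡ 6 (mod 13).
Step 5: correct position 3: c_3 = r_3 − e = 9 − 6 ≡ 3 (mod 13). Hence c = [7, 0, 3, 1, 5].
  Check: interpolating c through the α_i gives m(x) = 11 + 5·x (degree < 2) with m(α_i) = c_i for every i, so c is indeed a codeword.


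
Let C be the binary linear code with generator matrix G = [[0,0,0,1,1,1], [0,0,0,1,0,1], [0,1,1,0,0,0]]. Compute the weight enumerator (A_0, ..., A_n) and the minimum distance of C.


Weight distribution: A_0 = 1, A_1 = 1, A_2 = 2, A_3 = 2, A_4 = 1, A_5 = 1. Minimum distance d = 1.

Enumerate all 2^3 = 8 messages m ∈ F_2^3.
For each, compute codeword c = mG in F_2^6, then tally its weight.
  m = 000 → c = 000000, weight = 0.
  m = 100 → c = 000111, weight = 3.
  m = 010 → c = 000101, weight = 2.
  m = 110 → c = 000010, weight = 1.
  m = 001 → c = 011000, weight = 2.
  m = 101 → c = 011111, weight = 5.
  m = 011 → c = 011101, weight = 4.
  m = 111 → c = 011010, weight = 3.
Tally weights:
  weight 0: 1 codewords.
  weight 1: 1 codewords.
  weight 2: 2 codewords.
  weight 3: 2 codewords.
  weight 4: 1 codewords.
  weight 5: 1 codewords.
Minimum distance d = smallest w > 0 with A_w > 0 = 1.
Sanity: Σ A_w = 8 = 2^3 = 8 ✓.


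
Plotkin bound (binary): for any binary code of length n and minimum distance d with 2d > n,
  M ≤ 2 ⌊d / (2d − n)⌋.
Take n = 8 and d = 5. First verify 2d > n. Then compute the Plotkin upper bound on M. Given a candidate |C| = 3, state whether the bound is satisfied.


Plotkin bound M ≤ 4; given |C| = 3 ≤ bound (satisfied).

Check applicability: 2d = 10, n = 8.
2d − n = 2 > 0, so Plotkin applies.
Compute d/(2d−n) = 5/2 ≈ 2.5000.
⌊d/(2d−n)⌋ = 2.
Plotkin bound: M ≤ 2·2 = 4.
Given |C| = 3, check: satisfied.
This |C| is below the Plotkin bound.


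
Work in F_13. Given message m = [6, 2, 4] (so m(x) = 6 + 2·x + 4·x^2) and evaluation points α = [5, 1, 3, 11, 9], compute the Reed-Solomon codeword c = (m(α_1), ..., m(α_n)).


c = [12, 12, 9, 5, 10]

Message polynomial: m(x) = 6 + 2·x + 4·x^2 (mod 13).
For each evaluation point α_i, compute m(α_i) mod 13:
  α_1 = 5: Horner steps 4 → 9 → 12, so m(5) = 12.
  α_2 = 1: Horner steps 4 → 6 → 12, so m(1) = 12.
  α_3 = 3: Horner steps 4 → 1 → 9, so m(3) = 9.
  α_4 = 11: Horner steps 4 → 7 → 5, so m(11) = 5.
  α_5 = 9: Horner steps 4 → 12 → 10, so m(9) = 10.
Codeword c = [12, 12, 9, 5, 10] ∈ F_13^5.


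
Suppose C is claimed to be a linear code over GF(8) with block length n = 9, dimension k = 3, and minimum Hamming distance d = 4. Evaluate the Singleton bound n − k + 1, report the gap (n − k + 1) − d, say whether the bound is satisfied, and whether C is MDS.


Singleton RHS = n − k + 1 = 7, slack = 3, bound satisfied, not MDS.

Singleton bound: d ≤ n − k + 1.
Here n = 9, k = 3, so n − k + 1 = 7.
Given d = 4, check d ≤ 7: YES.
Slack = (n − k + 1) − d = 3.
The code is NOT MDS (slack = 3 > 0).
Description: the claimed parameters are [9, 3, 4]_8; such a code would be non-MDS.


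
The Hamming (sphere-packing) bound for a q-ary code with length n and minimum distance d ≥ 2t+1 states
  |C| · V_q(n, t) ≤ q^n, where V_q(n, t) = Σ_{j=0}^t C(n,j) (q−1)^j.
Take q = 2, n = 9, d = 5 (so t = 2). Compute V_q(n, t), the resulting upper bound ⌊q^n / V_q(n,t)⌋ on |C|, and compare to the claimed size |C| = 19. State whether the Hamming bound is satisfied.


V_q(n, t) = 46, q^n = 512, Hamming bound = 11, |C| = 19 > bound (violated).

Step 1: Compute V_q(n, t) = Σ_{j=0}^2 C(n, j) (q−1)^j.
  j = 0: C(9,0)·(1)^0 = 1·1 = 1.
  j = 1: C(9,1)·(1)^1 = 9·1 = 9.
  j = 2: C(9,2)·(1)^2 = 36·1 = 36.
  V_q(n, t) = 1 + 9 + 36 = 46.
Step 2: q^n = 2^9 = 512.
Step 3: Hamming bound ⌊q^n / V_q(n,t)⌋ = ⌊512/46⌋ = 11.
Step 4: Compare |C| = 19 to 11: violated.
The claimed |C| lies above the Hamming bound, so no 2-ary code of length 9 with d ≥ 5 can have 19 codewords.
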